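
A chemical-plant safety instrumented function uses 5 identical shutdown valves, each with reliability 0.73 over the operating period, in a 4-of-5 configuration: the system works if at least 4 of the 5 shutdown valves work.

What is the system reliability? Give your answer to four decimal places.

0.5907

R = Σ_{i=4}^{5} C(5,i) p^i (1−p)^{5−i} with p = 0.73
C(5,4)·0.73^4·0.27^1 = 0.383376
C(5,5)·0.73^5·0.27^0 = 0.207307
Sum = 0.5907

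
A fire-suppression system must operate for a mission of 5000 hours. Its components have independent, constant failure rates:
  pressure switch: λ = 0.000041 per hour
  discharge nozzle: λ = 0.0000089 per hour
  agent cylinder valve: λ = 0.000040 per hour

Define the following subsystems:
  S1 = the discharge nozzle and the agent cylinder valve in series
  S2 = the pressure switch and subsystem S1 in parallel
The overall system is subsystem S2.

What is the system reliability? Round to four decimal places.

R(pressure switch) = exp(−0.000041 × 5000) = 0.814647
R(discharge nozzle) = exp(−0.0000089 × 5000) = 0.956476
R(agent cylinder valve) = exp(−0.000040 × 5000) = 0.818731
Series (discharge nozzle and agent cylinder valve): 0.956476 × 0.818731 = 0.783097
Parallel (pressure switch and [0.783097]): 1 − (1 − 0.814647)(1 − 0.783097) = 0.9598

0.9598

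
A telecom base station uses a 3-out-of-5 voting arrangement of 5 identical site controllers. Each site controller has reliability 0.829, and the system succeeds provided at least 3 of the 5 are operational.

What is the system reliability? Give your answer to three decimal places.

0.962

R = Σ_{i=3}^{5} C(5,i) p^i (1−p)^{5−i} with p = 0.829
C(5,3)·0.829^3·0.171^2 = 0.16659
C(5,4)·0.829^4·0.171^1 = 0.40382
C(5,5)·0.829^5·0.171^0 = 0.39154
Sum = 0.962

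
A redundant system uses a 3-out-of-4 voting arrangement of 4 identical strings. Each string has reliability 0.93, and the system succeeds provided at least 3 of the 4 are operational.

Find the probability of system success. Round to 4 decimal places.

0.9733

R = Σ_{i=3}^{4} C(4,i) p^i (1−p)^{4−i} with p = 0.93
C(4,3)·0.93^3·0.07^1 = 0.225220
C(4,4)·0.93^4·0.07^0 = 0.748052
Sum = 0.9733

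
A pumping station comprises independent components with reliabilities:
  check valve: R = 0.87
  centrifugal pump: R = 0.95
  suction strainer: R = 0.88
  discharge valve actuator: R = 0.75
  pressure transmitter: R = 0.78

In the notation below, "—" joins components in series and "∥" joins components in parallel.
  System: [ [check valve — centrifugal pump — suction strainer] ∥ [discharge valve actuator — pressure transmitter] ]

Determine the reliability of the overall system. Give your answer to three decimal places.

0.887

Series (check valve, centrifugal pump, and suction strainer): 0.87000 × 0.95000 × 0.88000 = 0.72732
Series (discharge valve actuator and pressure transmitter): 0.75000 × 0.78000 = 0.58500
Parallel ([0.72732] and [0.58500]): 1 − (1 − 0.72732)(1 − 0.58500) = 0.887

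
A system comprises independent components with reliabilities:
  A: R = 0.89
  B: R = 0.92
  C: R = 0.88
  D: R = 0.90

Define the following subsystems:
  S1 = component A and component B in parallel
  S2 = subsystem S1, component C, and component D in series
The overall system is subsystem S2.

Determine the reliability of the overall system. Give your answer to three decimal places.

0.785

Parallel (A and B): 1 − (1 − 0.89000)(1 − 0.92000) = 0.99120
Series ([0.99120], C, and D): 0.99120 × 0.88000 × 0.90000 = 0.785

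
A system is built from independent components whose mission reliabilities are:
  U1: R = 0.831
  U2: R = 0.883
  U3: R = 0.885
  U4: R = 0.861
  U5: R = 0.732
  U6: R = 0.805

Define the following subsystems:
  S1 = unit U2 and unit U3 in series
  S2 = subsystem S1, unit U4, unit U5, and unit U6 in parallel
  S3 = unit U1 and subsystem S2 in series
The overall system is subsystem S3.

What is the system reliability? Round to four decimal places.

Series (U2 and U3): 0.883000 × 0.885000 = 0.781455
Parallel ([0.781455], U4, U5, and U6): 1 − (1 − 0.781455)(1 − 0.861000)(1 − 0.732000)(1 − 0.805000) = 0.998412
Series (U1 and [0.998412]): 0.831000 × 0.998412 = 0.8297

0.8297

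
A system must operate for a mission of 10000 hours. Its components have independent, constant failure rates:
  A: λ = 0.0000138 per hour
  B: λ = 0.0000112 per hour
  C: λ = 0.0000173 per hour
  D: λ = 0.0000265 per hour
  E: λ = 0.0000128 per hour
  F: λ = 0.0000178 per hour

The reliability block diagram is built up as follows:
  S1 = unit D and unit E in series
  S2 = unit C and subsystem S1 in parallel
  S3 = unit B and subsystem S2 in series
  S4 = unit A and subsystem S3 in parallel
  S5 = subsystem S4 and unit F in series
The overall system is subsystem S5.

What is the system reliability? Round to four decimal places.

0.8205

R(A) = exp(−0.0000138 × 10000) = 0.871099
R(B) = exp(−0.0000112 × 10000) = 0.894044
R(C) = exp(−0.0000173 × 10000) = 0.841138
R(D) = exp(−0.0000265 × 10000) = 0.767206
R(E) = exp(−0.0000128 × 10000) = 0.879853
R(F) = exp(−0.0000178 × 10000) = 0.836942
Series (D and E): 0.767206 × 0.879853 = 0.675029
Parallel (C and [0.675029]): 1 − (1 − 0.841138)(1 − 0.675029) = 0.948374
Series (B and [0.948374]): 0.894044 × 0.948374 = 0.847888
Parallel (A and [0.847888]): 1 − (1 − 0.871099)(1 − 0.847888) = 0.980393
Series ([0.980393] and F): 0.980393 × 0.836942 = 0.8205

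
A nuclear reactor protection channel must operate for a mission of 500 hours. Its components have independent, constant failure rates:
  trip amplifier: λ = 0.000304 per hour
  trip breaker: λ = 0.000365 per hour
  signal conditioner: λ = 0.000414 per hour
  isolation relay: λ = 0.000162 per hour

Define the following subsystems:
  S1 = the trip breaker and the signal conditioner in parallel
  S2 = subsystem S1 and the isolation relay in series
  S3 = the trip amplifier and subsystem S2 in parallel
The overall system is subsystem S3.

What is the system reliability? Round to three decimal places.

0.985

R(trip amplifier) = exp(−0.000304 × 500) = 0.85899
R(trip breaker) = exp(−0.000365 × 500) = 0.83318
R(signal conditioner) = exp(−0.000414 × 500) = 0.81302
R(isolation relay) = exp(−0.000162 × 500) = 0.92219
Parallel (trip breaker and signal conditioner): 1 − (1 − 0.83318)(1 − 0.81302) = 0.96881
Series ([0.96881] and isolation relay): 0.96881 × 0.92219 = 0.89343
Parallel (trip amplifier and [0.89343]): 1 − (1 − 0.85899)(1 − 0.89343) = 0.985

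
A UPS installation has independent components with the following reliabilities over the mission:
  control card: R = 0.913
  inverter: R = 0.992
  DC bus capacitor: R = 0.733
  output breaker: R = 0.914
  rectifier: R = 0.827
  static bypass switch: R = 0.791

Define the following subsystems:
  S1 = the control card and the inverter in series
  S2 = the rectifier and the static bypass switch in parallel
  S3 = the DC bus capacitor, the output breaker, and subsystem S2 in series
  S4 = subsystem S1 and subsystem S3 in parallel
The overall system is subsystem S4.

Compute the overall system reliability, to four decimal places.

0.9666

Series (control card and inverter): 0.913000 × 0.992000 = 0.905696
Parallel (rectifier and static bypass switch): 1 − (1 − 0.827000)(1 − 0.791000) = 0.963843
Series (DC bus capacitor, output breaker, and [0.963843]): 0.733000 × 0.914000 × 0.963843 = 0.645738
Parallel ([0.905696] and [0.645738]): 1 − (1 − 0.905696)(1 − 0.645738) = 0.9666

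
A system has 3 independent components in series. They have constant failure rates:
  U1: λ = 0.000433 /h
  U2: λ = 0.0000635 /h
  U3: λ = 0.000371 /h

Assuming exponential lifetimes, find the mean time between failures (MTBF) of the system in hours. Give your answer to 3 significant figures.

1150

Series of exponential components: λ_sys = Σ λ_i
λ_sys = 0.000433 + 0.0000635 + 0.000371 = 8.6750e-04 /h
MTBF = 1 / λ_sys = 1150 h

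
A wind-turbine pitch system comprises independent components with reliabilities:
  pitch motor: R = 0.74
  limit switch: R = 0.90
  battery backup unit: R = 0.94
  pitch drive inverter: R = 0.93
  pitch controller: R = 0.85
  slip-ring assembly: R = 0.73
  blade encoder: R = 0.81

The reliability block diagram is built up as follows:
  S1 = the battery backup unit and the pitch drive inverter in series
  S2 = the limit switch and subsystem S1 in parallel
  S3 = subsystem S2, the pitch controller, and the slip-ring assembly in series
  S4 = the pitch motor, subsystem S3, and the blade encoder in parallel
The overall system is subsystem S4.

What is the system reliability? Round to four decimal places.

Series (battery backup unit and pitch drive inverter): 0.940000 × 0.930000 = 0.874200
Parallel (limit switch and [0.874200]): 1 − (1 − 0.900000)(1 − 0.874200) = 0.987420
Series ([0.987420], pitch controller, and slip-ring assembly): 0.987420 × 0.850000 × 0.730000 = 0.612694
Parallel (pitch motor, [0.612694], and blade encoder): 1 − (1 − 0.740000)(1 − 0.612694)(1 − 0.810000) = 0.9809

0.9809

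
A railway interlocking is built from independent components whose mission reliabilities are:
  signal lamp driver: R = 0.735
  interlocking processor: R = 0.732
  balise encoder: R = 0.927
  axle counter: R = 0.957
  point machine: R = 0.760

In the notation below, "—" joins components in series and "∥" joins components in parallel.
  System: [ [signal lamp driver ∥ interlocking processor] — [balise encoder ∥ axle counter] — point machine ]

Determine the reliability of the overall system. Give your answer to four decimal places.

0.7038

Parallel (signal lamp driver and interlocking processor): 1 − (1 − 0.735000)(1 − 0.732000) = 0.928980
Parallel (balise encoder and axle counter): 1 − (1 − 0.927000)(1 − 0.957000) = 0.996861
Series ([0.928980], [0.996861], and point machine): 0.928980 × 0.996861 × 0.760000 = 0.7038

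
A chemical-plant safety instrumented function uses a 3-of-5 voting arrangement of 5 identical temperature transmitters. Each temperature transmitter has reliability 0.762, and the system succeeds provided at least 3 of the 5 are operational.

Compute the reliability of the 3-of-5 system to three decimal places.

0.909

R = Σ_{i=3}^{5} C(5,i) p^i (1−p)^{5−i} with p = 0.762
C(5,3)·0.762^3·0.238^2 = 0.25062
C(5,4)·0.762^4·0.238^1 = 0.40121
C(5,5)·0.762^5·0.238^0 = 0.25691
Sum = 0.909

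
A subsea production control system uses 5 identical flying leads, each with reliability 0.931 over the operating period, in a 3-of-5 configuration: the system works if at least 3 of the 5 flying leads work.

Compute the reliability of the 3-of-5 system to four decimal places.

0.9970

R = Σ_{i=3}^{5} C(5,i) p^i (1−p)^{5−i} with p = 0.931
C(5,3)·0.931^3·0.069^2 = 0.038419
C(5,4)·0.931^4·0.069^1 = 0.259190
C(5,5)·0.931^5·0.069^0 = 0.699437
Sum = 0.9970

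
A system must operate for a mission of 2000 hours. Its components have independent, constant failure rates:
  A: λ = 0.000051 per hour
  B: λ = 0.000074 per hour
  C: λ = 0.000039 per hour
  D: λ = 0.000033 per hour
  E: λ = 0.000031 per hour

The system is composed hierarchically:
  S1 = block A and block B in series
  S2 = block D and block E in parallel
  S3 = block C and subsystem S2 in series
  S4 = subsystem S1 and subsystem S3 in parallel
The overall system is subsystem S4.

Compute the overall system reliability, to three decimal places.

R(A) = exp(−0.000051 × 2000) = 0.90303
R(B) = exp(−0.000074 × 2000) = 0.86243
R(C) = exp(−0.000039 × 2000) = 0.92496
R(D) = exp(−0.000033 × 2000) = 0.93613
R(E) = exp(−0.000031 × 2000) = 0.93988
Series (A and B): 0.90303 × 0.86243 = 0.77880
Parallel (D and E): 1 − (1 − 0.93613)(1 − 0.93988) = 0.99616
Series (C and [0.99616]): 0.92496 × 0.99616 = 0.92141
Parallel ([0.77880] and [0.92141]): 1 − (1 − 0.77880)(1 − 0.92141) = 0.983

0.983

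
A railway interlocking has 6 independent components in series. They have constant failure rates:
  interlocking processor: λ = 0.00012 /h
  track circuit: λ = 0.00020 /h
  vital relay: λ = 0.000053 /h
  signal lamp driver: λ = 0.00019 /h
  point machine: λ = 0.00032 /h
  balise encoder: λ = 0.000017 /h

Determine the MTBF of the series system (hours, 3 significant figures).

1110

Series of exponential components: λ_sys = Σ λ_i
λ_sys = 0.00012 + 0.00020 + 0.000053 + 0.00019 + 0.00032 + 0.000017 = 9.0000e-04 /h
MTBF = 1 / λ_sys = 1110 h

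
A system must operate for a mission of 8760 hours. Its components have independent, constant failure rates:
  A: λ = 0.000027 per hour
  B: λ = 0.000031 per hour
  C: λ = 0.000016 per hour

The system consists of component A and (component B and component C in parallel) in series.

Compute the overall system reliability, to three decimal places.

0.765

R(A) = exp(−0.000027 × 8760) = 0.78937
R(B) = exp(−0.000031 × 8760) = 0.76219
R(C) = exp(−0.000016 × 8760) = 0.86922
Parallel (B and C): 1 − (1 − 0.76219)(1 − 0.86922) = 0.96890
Series (A and [0.96890]): 0.78937 × 0.96890 = 0.765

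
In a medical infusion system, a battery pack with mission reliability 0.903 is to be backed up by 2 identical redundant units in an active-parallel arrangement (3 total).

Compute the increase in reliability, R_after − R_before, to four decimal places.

R_before = 0.903
R_after = 1 − (1 − 0.903)^3 = 0.9991
ΔR = 0.9991 − 0.903 = 0.0961

0.0961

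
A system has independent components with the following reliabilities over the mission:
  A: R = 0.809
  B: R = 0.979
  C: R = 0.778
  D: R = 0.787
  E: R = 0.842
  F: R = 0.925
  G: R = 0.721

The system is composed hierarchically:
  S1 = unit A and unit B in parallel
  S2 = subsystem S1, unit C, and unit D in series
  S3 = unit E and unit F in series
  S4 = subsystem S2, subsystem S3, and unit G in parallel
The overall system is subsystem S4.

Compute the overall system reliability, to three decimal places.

0.976

Parallel (A and B): 1 − (1 − 0.80900)(1 − 0.97900) = 0.99599
Series ([0.99599], C, and D): 0.99599 × 0.77800 × 0.78700 = 0.60983
Series (E and F): 0.84200 × 0.92500 = 0.77885
Parallel ([0.60983], [0.77885], and G): 1 − (1 − 0.60983)(1 − 0.77885)(1 − 0.72100) = 0.976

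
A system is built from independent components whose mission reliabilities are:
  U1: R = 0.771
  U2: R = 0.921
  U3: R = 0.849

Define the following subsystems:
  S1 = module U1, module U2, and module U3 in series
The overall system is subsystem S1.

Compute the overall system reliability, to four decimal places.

Series (U1, U2, and U3): 0.771000 × 0.921000 × 0.849000 = 0.6029

0.6029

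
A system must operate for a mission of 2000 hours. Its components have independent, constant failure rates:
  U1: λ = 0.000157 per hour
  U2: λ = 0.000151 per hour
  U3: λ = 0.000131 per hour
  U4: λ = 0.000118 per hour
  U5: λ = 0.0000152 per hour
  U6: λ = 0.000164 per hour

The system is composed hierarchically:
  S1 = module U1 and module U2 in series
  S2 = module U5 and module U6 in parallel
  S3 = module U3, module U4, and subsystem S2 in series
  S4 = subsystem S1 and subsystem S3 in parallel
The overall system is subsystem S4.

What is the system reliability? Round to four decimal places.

0.8173

R(U1) = exp(−0.000157 × 2000) = 0.730519
R(U2) = exp(−0.000151 × 2000) = 0.739338
R(U3) = exp(−0.000131 × 2000) = 0.769511
R(U4) = exp(−0.000118 × 2000) = 0.789781
R(U5) = exp(−0.0000152 × 2000) = 0.970057
R(U6) = exp(−0.000164 × 2000) = 0.720363
Series (U1 and U2): 0.730519 × 0.739338 = 0.540100
Parallel (U5 and U6): 1 − (1 − 0.970057)(1 − 0.720363) = 0.991627
Series (U3, U4, and [0.991627]): 0.769511 × 0.789781 × 0.991627 = 0.602657
Parallel ([0.540100] and [0.602657]): 1 − (1 − 0.540100)(1 − 0.602657) = 0.8173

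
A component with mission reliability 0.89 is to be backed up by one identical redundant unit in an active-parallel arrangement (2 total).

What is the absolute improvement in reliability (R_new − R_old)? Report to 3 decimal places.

0.098

R_before = 0.89
R_after = 1 − (1 − 0.89)^2 = 0.988
ΔR = 0.988 − 0.89 = 0.098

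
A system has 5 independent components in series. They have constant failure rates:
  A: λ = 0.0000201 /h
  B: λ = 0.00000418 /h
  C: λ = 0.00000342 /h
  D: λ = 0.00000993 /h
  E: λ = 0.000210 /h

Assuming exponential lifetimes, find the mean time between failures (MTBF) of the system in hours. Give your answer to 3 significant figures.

4040

Series of exponential components: λ_sys = Σ λ_i
λ_sys = 0.0000201 + 0.00000418 + 0.00000342 + 0.00000993 + 0.000210 = 2.4763e-04 /h
MTBF = 1 / λ_sys = 4040 h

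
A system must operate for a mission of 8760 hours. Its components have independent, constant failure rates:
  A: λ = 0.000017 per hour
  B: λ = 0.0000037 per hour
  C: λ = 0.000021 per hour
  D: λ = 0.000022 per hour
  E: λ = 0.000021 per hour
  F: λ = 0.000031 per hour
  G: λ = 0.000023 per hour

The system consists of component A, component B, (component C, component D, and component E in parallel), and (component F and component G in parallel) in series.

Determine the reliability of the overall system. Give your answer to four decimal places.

0.7940

R(A) = exp(−0.000017 × 8760) = 0.861638
R(B) = exp(−0.0000037 × 8760) = 0.968108
R(C) = exp(−0.000021 × 8760) = 0.831969
R(D) = exp(−0.000022 × 8760) = 0.824713
R(E) = exp(−0.000021 × 8760) = 0.831969
R(F) = exp(−0.000031 × 8760) = 0.762190
R(G) = exp(−0.000023 × 8760) = 0.817520
Parallel (C, D, and E): 1 − (1 − 0.831969)(1 − 0.824713)(1 − 0.831969) = 0.995051
Parallel (F and G): 1 − (1 − 0.762190)(1 − 0.817520) = 0.956604
Series (A, B, [0.995051], and [0.956604]): 0.861638 × 0.968108 × 0.995051 × 0.956604 = 0.7940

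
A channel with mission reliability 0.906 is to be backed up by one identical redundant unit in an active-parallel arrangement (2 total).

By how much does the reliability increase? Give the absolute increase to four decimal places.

R_before = 0.906
R_after = 1 − (1 − 0.906)^2 = 0.9912
ΔR = 0.9912 − 0.906 = 0.0852

0.0852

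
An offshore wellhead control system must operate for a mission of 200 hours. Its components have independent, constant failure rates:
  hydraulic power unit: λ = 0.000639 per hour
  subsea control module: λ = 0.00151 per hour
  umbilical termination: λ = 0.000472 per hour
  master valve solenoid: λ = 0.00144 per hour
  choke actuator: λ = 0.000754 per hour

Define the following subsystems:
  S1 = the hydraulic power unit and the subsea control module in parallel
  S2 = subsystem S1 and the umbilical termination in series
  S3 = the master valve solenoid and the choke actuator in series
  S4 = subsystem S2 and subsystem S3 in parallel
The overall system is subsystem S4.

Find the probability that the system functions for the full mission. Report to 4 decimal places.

R(hydraulic power unit) = exp(−0.000639 × 200) = 0.880029
R(subsea control module) = exp(−0.00151 × 200) = 0.739338
R(umbilical termination) = exp(−0.000472 × 200) = 0.909919
R(master valve solenoid) = exp(−0.00144 × 200) = 0.749762
R(choke actuator) = exp(−0.000754 × 200) = 0.860020
Parallel (hydraulic power unit and subsea control module): 1 − (1 − 0.880029)(1 − 0.739338) = 0.968728
Series ([0.968728] and umbilical termination): 0.968728 × 0.909919 = 0.881464
Series (master valve solenoid and choke actuator): 0.749762 × 0.860020 = 0.644810
Parallel ([0.881464] and [0.644810]): 1 − (1 − 0.881464)(1 − 0.644810) = 0.9579

0.9579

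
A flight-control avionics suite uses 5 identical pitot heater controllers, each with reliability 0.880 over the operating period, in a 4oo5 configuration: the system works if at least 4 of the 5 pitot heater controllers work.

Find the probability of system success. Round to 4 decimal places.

0.8875

R = Σ_{i=4}^{5} C(5,i) p^i (1−p)^{5−i} with p = 0.880
C(5,4)·0.880^4·0.120^1 = 0.359817
C(5,5)·0.880^5·0.120^0 = 0.527732
Sum = 0.8875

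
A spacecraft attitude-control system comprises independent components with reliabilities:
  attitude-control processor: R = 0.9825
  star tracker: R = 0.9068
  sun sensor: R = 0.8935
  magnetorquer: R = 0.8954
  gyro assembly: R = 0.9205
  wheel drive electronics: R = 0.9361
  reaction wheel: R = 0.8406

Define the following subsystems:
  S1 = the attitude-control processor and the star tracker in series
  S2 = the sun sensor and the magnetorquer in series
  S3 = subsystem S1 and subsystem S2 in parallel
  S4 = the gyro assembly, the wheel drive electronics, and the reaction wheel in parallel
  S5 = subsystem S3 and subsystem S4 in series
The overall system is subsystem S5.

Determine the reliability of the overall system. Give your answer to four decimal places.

0.9774

Series (attitude-control processor and star tracker): 0.982500 × 0.906800 = 0.890931
Series (sun sensor and magnetorquer): 0.893500 × 0.895400 = 0.800040
Parallel ([0.890931] and [0.800040]): 1 − (1 − 0.890931)(1 − 0.800040) = 0.978191
Parallel (gyro assembly, wheel drive electronics, and reaction wheel): 1 − (1 − 0.920500)(1 − 0.936100)(1 − 0.840600) = 0.999190
Series ([0.978191] and [0.999190]): 0.978191 × 0.999190 = 0.9774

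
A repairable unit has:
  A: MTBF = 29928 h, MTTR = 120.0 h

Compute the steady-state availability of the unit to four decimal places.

A(A) = MTBF/(MTBF+MTTR) = 29928/(29928+120.0) = 0.9960

0.9960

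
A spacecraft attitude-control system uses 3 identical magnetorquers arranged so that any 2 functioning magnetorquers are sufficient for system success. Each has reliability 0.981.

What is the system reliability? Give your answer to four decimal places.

0.9989

R = Σ_{i=2}^{3} C(3,i) p^i (1−p)^{3−i} with p = 0.981
C(3,2)·0.981^2·0.019^1 = 0.054855
C(3,3)·0.981^3·0.019^0 = 0.944076
Sum = 0.9989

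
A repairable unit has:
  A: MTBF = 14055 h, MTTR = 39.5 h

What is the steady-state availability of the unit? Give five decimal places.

0.99720

A(A) = MTBF/(MTBF+MTTR) = 14055/(14055+39.5) = 0.99720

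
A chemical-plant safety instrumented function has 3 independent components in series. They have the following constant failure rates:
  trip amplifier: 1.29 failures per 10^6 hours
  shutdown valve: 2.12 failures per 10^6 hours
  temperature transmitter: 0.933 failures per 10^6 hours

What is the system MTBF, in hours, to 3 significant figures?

Series of exponential components: λ_sys = Σ λ_i
λ_sys = 0.00000129 + 0.00000212 + 0.000000933 = 4.3430e-06 /h
MTBF = 1 / λ_sys = 230000 h

230000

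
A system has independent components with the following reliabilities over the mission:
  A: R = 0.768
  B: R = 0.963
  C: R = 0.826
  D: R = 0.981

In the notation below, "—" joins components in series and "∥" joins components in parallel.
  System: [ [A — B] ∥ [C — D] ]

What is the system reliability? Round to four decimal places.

Series (A and B): 0.768000 × 0.963000 = 0.739584
Series (C and D): 0.826000 × 0.981000 = 0.810306
Parallel ([0.739584] and [0.810306]): 1 − (1 − 0.739584)(1 − 0.810306) = 0.9506

0.9506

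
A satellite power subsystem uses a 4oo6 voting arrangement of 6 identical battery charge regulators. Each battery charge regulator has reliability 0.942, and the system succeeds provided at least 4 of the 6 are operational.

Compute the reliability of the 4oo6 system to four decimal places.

R = Σ_{i=4}^{6} C(6,i) p^i (1−p)^{6−i} with p = 0.942
C(6,4)·0.942^4·0.058^2 = 0.039733
C(6,5)·0.942^5·0.058^1 = 0.258127
C(6,6)·0.942^6·0.058^0 = 0.698724
Sum = 0.9966

0.9966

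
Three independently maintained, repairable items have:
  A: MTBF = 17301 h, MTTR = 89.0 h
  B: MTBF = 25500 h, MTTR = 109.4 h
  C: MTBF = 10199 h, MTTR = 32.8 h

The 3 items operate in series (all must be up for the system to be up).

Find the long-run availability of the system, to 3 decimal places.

A(A) = MTBF/(MTBF+MTTR) = 17301/(17301+89.0) = 0.994882
A(B) = MTBF/(MTBF+MTTR) = 25500/(25500+109.4) = 0.995728
A(C) = MTBF/(MTBF+MTTR) = 10199/(10199+32.8) = 0.996794
Series availability: 0.994882 × 0.995728 × 0.996794 = 0.987

0.987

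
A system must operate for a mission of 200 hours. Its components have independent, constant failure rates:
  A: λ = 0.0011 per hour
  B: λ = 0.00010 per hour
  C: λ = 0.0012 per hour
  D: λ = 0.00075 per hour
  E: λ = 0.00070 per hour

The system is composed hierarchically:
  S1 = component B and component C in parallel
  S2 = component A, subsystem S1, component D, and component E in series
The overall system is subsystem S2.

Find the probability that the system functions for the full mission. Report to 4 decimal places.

0.5980

R(A) = exp(−0.0011 × 200) = 0.802519
R(B) = exp(−0.00010 × 200) = 0.980199
R(C) = exp(−0.0012 × 200) = 0.786628
R(D) = exp(−0.00075 × 200) = 0.860708
R(E) = exp(−0.00070 × 200) = 0.869358
Parallel (B and C): 1 − (1 − 0.980199)(1 − 0.786628) = 0.995775
Series (A, [0.995775], D, and E): 0.802519 × 0.995775 × 0.860708 × 0.869358 = 0.5980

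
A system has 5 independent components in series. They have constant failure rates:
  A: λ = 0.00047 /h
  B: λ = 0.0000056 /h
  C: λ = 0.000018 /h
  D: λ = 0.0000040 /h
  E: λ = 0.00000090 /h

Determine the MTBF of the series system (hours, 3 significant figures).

Series of exponential components: λ_sys = Σ λ_i
λ_sys = 0.00047 + 0.0000056 + 0.000018 + 0.0000040 + 0.00000090 = 4.9850e-04 /h
MTBF = 1 / λ_sys = 2010 h

2010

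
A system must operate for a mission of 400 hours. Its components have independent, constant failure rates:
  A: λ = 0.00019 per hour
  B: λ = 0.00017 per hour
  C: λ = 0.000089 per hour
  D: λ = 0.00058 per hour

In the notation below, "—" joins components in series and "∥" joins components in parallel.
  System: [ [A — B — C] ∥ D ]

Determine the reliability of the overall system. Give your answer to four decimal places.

R(A) = exp(−0.00019 × 400) = 0.926816
R(B) = exp(−0.00017 × 400) = 0.934260
R(C) = exp(−0.000089 × 400) = 0.965026
R(D) = exp(−0.00058 × 400) = 0.792946
Series (A, B, and C): 0.926816 × 0.934260 × 0.965026 = 0.835604
Parallel ([0.835604] and D): 1 − (1 − 0.835604)(1 − 0.792946) = 0.9660

0.9660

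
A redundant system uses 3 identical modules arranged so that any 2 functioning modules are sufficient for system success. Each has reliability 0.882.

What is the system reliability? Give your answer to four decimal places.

0.9615

R = Σ_{i=2}^{3} C(3,i) p^i (1−p)^{3−i} with p = 0.882
C(3,2)·0.882^2·0.118^1 = 0.275385
C(3,3)·0.882^3·0.118^0 = 0.686129
Sum = 0.9615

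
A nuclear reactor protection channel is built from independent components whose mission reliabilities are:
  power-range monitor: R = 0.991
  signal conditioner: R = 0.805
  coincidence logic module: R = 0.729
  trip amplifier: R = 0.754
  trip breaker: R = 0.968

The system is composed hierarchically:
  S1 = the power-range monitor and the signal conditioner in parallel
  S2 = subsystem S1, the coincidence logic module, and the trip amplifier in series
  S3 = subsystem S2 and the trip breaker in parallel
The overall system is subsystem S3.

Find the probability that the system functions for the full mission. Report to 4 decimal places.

0.9856

Parallel (power-range monitor and signal conditioner): 1 − (1 − 0.991000)(1 − 0.805000) = 0.998245
Series ([0.998245], coincidence logic module, and trip amplifier): 0.998245 × 0.729000 × 0.754000 = 0.548701
Parallel ([0.548701] and trip breaker): 1 − (1 − 0.548701)(1 − 0.968000) = 0.9856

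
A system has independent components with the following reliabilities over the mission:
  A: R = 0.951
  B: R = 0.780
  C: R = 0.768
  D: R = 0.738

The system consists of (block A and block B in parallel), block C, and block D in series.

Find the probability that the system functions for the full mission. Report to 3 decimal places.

0.561

Parallel (A and B): 1 − (1 − 0.95100)(1 − 0.78000) = 0.98922
Series ([0.98922], C, and D): 0.98922 × 0.76800 × 0.73800 = 0.561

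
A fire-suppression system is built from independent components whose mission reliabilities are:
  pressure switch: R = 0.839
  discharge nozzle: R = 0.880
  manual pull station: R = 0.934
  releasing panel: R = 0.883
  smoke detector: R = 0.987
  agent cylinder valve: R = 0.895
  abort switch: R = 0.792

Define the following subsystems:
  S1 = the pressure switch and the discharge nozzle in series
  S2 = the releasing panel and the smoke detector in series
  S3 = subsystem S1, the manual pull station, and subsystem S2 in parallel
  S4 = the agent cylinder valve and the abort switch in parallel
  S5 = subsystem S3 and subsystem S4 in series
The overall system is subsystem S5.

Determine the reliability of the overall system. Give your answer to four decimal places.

Series (pressure switch and discharge nozzle): 0.839000 × 0.880000 = 0.738320
Series (releasing panel and smoke detector): 0.883000 × 0.987000 = 0.871521
Parallel ([0.738320], manual pull station, and [0.871521]): 1 − (1 − 0.738320)(1 − 0.934000)(1 − 0.871521) = 0.997781
Parallel (agent cylinder valve and abort switch): 1 − (1 − 0.895000)(1 − 0.792000) = 0.978160
Series ([0.997781] and [0.978160]): 0.997781 × 0.978160 = 0.9760

0.9760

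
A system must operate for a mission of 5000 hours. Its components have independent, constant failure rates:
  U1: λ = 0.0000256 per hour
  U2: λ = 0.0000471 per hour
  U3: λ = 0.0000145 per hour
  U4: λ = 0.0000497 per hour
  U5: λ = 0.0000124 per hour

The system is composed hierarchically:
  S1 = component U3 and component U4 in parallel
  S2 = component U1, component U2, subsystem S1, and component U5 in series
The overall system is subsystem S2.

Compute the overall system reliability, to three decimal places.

R(U1) = exp(−0.0000256 × 5000) = 0.87985
R(U2) = exp(−0.0000471 × 5000) = 0.79018
R(U3) = exp(−0.0000145 × 5000) = 0.93007
R(U4) = exp(−0.0000497 × 5000) = 0.77997
R(U5) = exp(−0.0000124 × 5000) = 0.93988
Parallel (U3 and U4): 1 − (1 − 0.93007)(1 − 0.77997) = 0.98461
Series (U1, U2, [0.98461], and U5): 0.87985 × 0.79018 × 0.98461 × 0.93988 = 0.643

0.643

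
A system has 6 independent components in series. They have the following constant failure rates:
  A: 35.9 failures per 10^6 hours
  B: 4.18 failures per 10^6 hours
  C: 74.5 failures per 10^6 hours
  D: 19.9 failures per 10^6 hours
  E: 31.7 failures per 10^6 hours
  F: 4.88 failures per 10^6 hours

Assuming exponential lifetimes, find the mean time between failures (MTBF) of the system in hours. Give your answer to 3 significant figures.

5850

Series of exponential components: λ_sys = Σ λ_i
λ_sys = 0.0000359 + 0.00000418 + 0.0000745 + 0.0000199 + 0.0000317 + 0.00000488 = 1.7106e-04 /h
MTBF = 1 / λ_sys = 5850 h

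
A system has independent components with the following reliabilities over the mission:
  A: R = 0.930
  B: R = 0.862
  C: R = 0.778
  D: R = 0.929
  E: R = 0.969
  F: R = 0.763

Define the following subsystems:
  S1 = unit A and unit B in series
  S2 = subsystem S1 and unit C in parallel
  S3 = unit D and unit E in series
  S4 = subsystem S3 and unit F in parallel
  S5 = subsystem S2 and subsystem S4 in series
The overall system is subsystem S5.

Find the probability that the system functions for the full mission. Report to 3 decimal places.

Series (A and B): 0.93000 × 0.86200 = 0.80166
Parallel ([0.80166] and C): 1 − (1 − 0.80166)(1 − 0.77800) = 0.95597
Series (D and E): 0.92900 × 0.96900 = 0.90020
Parallel ([0.90020] and F): 1 − (1 − 0.90020)(1 − 0.76300) = 0.97635
Series ([0.95597] and [0.97635]): 0.95597 × 0.97635 = 0.933

0.933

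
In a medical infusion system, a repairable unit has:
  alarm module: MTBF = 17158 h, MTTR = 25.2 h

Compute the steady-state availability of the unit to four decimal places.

0.9985

A(alarm module) = MTBF/(MTBF+MTTR) = 17158/(17158+25.2) = 0.9985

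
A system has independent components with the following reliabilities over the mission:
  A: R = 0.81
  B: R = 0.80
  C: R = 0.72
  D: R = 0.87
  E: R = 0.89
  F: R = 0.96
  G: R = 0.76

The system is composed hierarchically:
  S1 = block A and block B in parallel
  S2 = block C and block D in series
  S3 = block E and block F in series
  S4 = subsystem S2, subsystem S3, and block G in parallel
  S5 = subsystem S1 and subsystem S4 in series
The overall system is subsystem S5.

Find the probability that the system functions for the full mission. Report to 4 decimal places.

Parallel (A and B): 1 − (1 − 0.810000)(1 − 0.800000) = 0.962000
Series (C and D): 0.720000 × 0.870000 = 0.626400
Series (E and F): 0.890000 × 0.960000 = 0.854400
Parallel ([0.626400], [0.854400], and G): 1 − (1 − 0.626400)(1 − 0.854400)(1 − 0.760000) = 0.986945
Series ([0.962000] and [0.986945]): 0.962000 × 0.986945 = 0.9494

0.9494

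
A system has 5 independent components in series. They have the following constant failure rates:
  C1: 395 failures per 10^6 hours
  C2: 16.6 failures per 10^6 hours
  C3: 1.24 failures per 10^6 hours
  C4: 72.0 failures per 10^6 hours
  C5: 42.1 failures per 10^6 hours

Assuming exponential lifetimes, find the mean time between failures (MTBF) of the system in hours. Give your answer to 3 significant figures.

Series of exponential components: λ_sys = Σ λ_i
λ_sys = 0.000395 + 0.0000166 + 0.00000124 + 0.0000720 + 0.0000421 = 5.2694e-04 /h
MTBF = 1 / λ_sys = 1900 h

1900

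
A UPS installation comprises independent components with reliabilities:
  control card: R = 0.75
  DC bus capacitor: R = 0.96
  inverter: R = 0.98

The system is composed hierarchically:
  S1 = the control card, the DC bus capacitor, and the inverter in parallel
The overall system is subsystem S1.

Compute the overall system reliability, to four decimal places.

0.9998

Parallel (control card, DC bus capacitor, and inverter): 1 − (1 − 0.750000)(1 − 0.960000)(1 − 0.980000) = 0.9998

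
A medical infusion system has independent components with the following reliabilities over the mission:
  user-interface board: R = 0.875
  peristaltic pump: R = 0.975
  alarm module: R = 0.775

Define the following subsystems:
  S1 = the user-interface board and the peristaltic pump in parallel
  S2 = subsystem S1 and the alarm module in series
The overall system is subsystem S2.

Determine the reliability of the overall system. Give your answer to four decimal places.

0.7726

Parallel (user-interface board and peristaltic pump): 1 − (1 − 0.875000)(1 − 0.975000) = 0.996875
Series ([0.996875] and alarm module): 0.996875 × 0.775000 = 0.7726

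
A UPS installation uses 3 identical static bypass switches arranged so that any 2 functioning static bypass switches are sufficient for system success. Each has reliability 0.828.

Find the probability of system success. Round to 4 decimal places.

R = Σ_{i=2}^{3} C(3,i) p^i (1−p)^{3−i} with p = 0.828
C(3,2)·0.828^2·0.172^1 = 0.353761
C(3,3)·0.828^3·0.172^0 = 0.567664
Sum = 0.9214

0.9214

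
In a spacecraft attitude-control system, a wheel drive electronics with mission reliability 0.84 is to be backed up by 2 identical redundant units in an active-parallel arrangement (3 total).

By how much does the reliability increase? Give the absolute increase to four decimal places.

R_before = 0.84
R_after = 1 − (1 − 0.84)^3 = 0.9959
ΔR = 0.9959 − 0.84 = 0.1559

0.1559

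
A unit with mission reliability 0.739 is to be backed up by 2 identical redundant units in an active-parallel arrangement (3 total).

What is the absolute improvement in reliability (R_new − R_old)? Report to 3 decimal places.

R_before = 0.739
R_after = 1 − (1 − 0.739)^3 = 0.982
ΔR = 0.982 − 0.739 = 0.243

0.243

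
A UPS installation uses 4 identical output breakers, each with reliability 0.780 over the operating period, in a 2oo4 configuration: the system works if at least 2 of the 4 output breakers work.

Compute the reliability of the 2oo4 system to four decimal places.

0.9644

R = Σ_{i=2}^{4} C(4,i) p^i (1−p)^{4−i} with p = 0.780
C(4,2)·0.780^2·0.220^2 = 0.176679
C(4,3)·0.780^3·0.220^1 = 0.417606
C(4,4)·0.780^4·0.220^0 = 0.370151
Sum = 0.9644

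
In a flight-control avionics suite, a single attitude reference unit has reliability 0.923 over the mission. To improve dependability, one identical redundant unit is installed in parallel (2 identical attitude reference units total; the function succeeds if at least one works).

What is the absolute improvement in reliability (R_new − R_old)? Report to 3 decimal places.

0.071

R_before = 0.923
R_after = 1 − (1 − 0.923)^2 = 0.994
ΔR = 0.994 − 0.923 = 0.071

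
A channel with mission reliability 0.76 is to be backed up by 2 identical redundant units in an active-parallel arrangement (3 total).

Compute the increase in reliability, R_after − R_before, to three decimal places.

0.226

R_before = 0.76
R_after = 1 − (1 − 0.76)^3 = 0.986
ΔR = 0.986 − 0.76 = 0.226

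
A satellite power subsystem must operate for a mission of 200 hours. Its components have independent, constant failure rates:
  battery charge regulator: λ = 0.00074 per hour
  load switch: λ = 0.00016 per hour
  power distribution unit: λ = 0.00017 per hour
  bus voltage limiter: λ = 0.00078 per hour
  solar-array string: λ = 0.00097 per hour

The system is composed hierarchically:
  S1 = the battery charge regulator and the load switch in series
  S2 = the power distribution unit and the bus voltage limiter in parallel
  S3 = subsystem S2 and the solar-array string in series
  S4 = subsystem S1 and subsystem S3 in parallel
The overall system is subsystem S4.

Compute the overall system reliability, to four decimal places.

R(battery charge regulator) = exp(−0.00074 × 200) = 0.862431
R(load switch) = exp(−0.00016 × 200) = 0.968507
R(power distribution unit) = exp(−0.00017 × 200) = 0.966572
R(bus voltage limiter) = exp(−0.00078 × 200) = 0.855559
R(solar-array string) = exp(−0.00097 × 200) = 0.823658
Series (battery charge regulator and load switch): 0.862431 × 0.968507 = 0.835270
Parallel (power distribution unit and bus voltage limiter): 1 − (1 − 0.966572)(1 − 0.855559) = 0.995172
Series ([0.995172] and solar-array string): 0.995172 × 0.823658 = 0.819681
Parallel ([0.835270] and [0.819681]): 1 − (1 − 0.835270)(1 − 0.819681) = 0.9703

0.9703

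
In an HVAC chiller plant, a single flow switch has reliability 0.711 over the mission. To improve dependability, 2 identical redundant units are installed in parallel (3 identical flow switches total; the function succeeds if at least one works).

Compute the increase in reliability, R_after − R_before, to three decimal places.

0.265

R_before = 0.711
R_after = 1 − (1 − 0.711)^3 = 0.976
ΔR = 0.976 − 0.711 = 0.265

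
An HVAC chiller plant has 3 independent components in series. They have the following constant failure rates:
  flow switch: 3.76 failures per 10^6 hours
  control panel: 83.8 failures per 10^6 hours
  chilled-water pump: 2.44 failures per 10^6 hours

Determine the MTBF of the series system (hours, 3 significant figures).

Series of exponential components: λ_sys = Σ λ_i
λ_sys = 0.00000376 + 0.0000838 + 0.00000244 = 9.0000e-05 /h
MTBF = 1 / λ_sys = 11100 h

11100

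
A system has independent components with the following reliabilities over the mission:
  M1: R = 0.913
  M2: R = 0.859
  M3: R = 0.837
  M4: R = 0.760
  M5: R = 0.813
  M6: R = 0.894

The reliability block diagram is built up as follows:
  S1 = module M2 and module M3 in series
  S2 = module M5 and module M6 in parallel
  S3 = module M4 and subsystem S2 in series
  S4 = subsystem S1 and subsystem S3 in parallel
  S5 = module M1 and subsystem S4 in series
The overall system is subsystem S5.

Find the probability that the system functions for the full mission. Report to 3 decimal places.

0.848

Series (M2 and M3): 0.85900 × 0.83700 = 0.71898
Parallel (M5 and M6): 1 − (1 − 0.81300)(1 − 0.89400) = 0.98018
Series (M4 and [0.98018]): 0.76000 × 0.98018 = 0.74494
Parallel ([0.71898] and [0.74494]): 1 − (1 − 0.71898)(1 − 0.74494) = 0.92832
Series (M1 and [0.92832]): 0.91300 × 0.92832 = 0.848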